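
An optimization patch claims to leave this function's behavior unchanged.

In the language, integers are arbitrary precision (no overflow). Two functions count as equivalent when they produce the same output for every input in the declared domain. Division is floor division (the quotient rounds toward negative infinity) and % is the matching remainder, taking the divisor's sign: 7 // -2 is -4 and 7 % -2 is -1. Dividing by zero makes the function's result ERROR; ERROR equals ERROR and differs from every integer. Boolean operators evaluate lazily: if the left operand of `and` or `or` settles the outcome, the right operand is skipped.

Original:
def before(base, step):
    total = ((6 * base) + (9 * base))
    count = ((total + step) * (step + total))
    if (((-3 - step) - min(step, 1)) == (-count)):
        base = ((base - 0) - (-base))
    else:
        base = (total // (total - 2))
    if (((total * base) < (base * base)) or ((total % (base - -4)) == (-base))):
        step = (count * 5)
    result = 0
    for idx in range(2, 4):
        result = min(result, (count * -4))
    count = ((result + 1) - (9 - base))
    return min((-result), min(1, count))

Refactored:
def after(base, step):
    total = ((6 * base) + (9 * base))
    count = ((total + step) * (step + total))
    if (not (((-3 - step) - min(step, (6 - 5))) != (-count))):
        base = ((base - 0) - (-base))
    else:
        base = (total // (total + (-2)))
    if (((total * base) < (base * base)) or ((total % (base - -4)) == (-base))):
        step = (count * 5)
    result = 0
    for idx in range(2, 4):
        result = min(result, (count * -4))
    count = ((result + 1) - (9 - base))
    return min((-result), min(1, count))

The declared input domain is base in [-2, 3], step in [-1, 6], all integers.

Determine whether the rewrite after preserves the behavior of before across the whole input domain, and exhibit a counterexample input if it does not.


This is a faithful refactor — arithmetic usage differs, plus boolean connective usage differs, plus constant usage differs, plus comparison usage differs, but the computed results match everywhere.
Spot check at base=1, step=0 — before: total=15, then count=225, then (((-3 - step) - min(step, 1)) == (-count)) is false, then base=1, then (((total * base) < (base * base)) or ((total % (base - -4)) == (-base))) is false, then result=0, then (idx=2), then result=-900, then (idx=3), then result=-900, then count=-907, then returns -907. after: total=15, then count=225, then (not (((-3 - step) - min(step, (6 - 5))) != (-count))) is false, then base=1, then (((total * base) < (base * base)) or ((total % (base - -4)) == (-base))) is false, then result=0, then (idx=2), then result=-900, then (idx=3), then result=-900, then count=-907, then returns -907. Both give -907.
Every one of the 48 inputs gives matching results.
verdict: equivalent


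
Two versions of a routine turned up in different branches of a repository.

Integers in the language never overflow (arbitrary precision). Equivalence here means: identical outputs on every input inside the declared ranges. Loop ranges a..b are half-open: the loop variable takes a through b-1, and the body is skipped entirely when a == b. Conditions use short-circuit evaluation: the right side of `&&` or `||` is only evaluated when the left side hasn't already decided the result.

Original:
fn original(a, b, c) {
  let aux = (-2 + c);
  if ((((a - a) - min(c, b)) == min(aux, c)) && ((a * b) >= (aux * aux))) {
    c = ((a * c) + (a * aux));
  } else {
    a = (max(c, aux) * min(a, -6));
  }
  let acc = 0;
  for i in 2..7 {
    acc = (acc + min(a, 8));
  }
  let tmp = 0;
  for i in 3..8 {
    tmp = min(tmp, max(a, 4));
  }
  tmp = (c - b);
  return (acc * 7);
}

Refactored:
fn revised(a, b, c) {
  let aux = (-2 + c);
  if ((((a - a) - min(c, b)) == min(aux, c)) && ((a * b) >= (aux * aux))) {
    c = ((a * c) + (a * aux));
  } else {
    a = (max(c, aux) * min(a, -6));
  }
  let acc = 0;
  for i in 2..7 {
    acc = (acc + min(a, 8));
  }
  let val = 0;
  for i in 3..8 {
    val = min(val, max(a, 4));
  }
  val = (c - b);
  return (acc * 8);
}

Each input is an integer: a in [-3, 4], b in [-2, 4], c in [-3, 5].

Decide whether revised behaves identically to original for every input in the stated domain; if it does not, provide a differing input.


Evaluate both at a=-3, b=-2, c=-3.
original: aux becomes -5; next ((((a - a) - min(c, b)) == min(aux, c)) && ((a * b) >= (aux * aux))) evaluates to false; next a becomes 18; next acc becomes 0; next at i=2:; next acc becomes 8; next at i=3:; next acc becomes 16; next at i=4:; next acc becomes 24; next at i=5:; next acc becomes 32; next at i=6:; next acc becomes 40; next tmp becomes 0; next at i=3:; next tmp becomes 0; next at i=4:; next tmp becomes 0; next at i=5:; next tmp becomes 0; next at i=6:; next tmp becomes 0; next at i=7:; next tmp becomes 0; next tmp becomes -1; next final value 280
revised: aux becomes -5; next ((((a - a) - min(c, b)) == min(aux, c)) && ((a * b) >= (aux * aux))) evaluates to false; next a becomes 18; next acc becomes 0; next at i=2:; next acc becomes 8; next at i=3:; next acc becomes 16; next at i=4:; next acc becomes 24; next at i=5:; next acc becomes 32; next at i=6:; next acc becomes 40; next val becomes 0; next at i=3:; next val becomes 0; next at i=4:; next val becomes 0; next at i=5:; next val becomes 0; next at i=6:; next val becomes 0; next at i=7:; next val becomes 0; next val becomes -1; next final value 320
280 vs 320 — the two versions disagree here.
verdict: not equivalent; witness: a=-3, b=-2, c=-3


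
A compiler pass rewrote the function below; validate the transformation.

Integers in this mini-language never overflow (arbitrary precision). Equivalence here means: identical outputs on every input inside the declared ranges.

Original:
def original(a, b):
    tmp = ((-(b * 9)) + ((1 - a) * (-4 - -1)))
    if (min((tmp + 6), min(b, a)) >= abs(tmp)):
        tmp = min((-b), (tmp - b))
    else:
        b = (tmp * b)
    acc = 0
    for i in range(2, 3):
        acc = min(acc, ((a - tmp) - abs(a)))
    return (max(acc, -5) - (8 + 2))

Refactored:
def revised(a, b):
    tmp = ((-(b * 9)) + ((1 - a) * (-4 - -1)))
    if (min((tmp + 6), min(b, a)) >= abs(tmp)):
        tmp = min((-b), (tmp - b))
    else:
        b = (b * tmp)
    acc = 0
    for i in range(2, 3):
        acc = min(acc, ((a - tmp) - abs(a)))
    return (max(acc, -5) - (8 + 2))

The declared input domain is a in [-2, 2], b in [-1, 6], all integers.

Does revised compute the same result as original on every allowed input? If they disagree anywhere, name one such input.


Equivalent — the differences include same computation, different form, yet no declared input distinguishes the two.
Tracing a=2, b=5: original: tmp=-42, then (min((tmp + 6), min(b, a)) >= abs(tmp)) is false, then b=-210, then acc=0, then (i=2), then acc=0, then returns -10 | revised: tmp=-42, then (min((tmp + 6), min(b, a)) >= abs(tmp)) is false, then b=-210, then acc=0, then (i=2), then acc=0, then returns -10 — matching result -10.
Checked all 40 inputs in the declared domain: the outputs agree on every one.
verdict: equivalent


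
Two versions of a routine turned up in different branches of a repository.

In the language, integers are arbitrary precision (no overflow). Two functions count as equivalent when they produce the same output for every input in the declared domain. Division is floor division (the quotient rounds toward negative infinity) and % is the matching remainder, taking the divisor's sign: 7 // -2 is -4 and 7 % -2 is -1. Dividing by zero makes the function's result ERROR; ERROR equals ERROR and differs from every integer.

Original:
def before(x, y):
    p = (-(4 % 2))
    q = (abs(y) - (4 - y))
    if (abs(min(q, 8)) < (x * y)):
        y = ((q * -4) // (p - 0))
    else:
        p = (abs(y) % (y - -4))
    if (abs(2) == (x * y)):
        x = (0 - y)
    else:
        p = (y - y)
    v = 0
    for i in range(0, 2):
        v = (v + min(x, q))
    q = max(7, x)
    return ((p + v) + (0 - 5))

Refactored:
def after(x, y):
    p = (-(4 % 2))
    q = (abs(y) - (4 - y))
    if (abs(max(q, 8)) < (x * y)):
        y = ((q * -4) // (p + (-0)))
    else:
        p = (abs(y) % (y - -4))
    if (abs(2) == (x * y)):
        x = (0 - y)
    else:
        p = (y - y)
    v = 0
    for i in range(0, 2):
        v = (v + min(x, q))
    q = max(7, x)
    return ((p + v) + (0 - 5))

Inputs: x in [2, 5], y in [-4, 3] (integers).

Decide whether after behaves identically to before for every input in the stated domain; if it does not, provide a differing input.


There is a counterexample at x=2, y=2: ERROR on one side, -5 on the other.
before: p := 0 | q := 0 | (abs(min(q, 8)) < (x * y)): true | divide-by-zero, output ERROR
after: p := 0 | q := 0 | (abs(max(q, 8)) < (x * y)): false | p := 2 | (abs(2) == (x * y)): false | p := 0 | v := 0 | iter i=0: | v := 0 | iter i=1: | v := 0 | q := 7 | result -5
verdict: not equivalent; witness: x=2, y=2


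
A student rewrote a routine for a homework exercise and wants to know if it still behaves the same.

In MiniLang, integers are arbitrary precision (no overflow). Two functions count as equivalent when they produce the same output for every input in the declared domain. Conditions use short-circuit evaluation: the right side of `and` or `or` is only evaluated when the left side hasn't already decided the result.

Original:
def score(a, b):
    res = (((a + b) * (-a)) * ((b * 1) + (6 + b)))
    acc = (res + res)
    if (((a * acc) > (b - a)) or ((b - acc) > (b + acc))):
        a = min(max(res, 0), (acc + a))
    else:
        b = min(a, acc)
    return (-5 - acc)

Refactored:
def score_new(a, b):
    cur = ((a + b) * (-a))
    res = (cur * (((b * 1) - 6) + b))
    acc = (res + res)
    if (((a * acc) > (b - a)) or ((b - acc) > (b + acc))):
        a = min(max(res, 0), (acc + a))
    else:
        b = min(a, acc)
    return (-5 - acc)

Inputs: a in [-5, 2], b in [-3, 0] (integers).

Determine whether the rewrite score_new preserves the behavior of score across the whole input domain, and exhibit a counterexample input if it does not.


There is a counterexample at a=-5, b=-3: -5 on one side, -965 on the other.
score: res := 0 | acc := 0 | (((a * acc) > (b - a)) or ((b - acc) > (b + acc))): false | b := -5 | result -5
score_new: cur := -40 | res := 480 | acc := 960 | (((a * acc) > (b - a)) or ((b - acc) > (b + acc))): false | b := -5 | result -965
verdict: not equivalent; witness: a=-5, b=-3


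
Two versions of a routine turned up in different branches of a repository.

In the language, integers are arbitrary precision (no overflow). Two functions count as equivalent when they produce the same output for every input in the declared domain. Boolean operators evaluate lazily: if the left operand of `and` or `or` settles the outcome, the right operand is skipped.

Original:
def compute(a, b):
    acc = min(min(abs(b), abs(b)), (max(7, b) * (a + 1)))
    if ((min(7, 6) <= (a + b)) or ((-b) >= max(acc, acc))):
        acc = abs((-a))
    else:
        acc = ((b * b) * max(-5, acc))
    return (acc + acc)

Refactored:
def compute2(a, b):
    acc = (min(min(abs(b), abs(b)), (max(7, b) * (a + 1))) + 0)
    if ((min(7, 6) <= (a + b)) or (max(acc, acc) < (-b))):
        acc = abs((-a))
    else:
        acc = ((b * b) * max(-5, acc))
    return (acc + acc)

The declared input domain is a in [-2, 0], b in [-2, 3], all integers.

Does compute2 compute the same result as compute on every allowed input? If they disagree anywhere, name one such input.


Input a=-1, b=0: 2 from compute versus 0 from compute2.
verdict: not equivalent; witness: a=-1, b=0


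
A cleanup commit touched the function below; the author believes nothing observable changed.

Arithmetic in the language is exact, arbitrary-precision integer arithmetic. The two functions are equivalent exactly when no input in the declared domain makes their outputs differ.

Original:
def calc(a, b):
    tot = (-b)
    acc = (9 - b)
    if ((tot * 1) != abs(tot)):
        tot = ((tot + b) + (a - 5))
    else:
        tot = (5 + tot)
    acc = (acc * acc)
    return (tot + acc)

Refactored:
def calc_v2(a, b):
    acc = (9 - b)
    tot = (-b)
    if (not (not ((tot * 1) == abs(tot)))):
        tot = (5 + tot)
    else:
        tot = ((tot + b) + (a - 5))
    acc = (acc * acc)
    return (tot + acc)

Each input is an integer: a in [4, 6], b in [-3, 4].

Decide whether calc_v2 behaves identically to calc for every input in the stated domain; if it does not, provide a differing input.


Side by side, the visible changes include: boolean connective usage differs, and comparison usage differs.
Spot check at a=4, b=4 — calc: tot = -4; acc = 5; ((tot * 1) != abs(tot)) -> true; tot = -1; acc = 25; return 24. calc_v2: acc = 5; tot = -4; (not (not ((tot * 1) == abs(tot)))) -> false; tot = -1; acc = 25; return 24. Both give 24.
An exhaustive pass over the 24 declared inputs shows identical outputs.
verdict: equivalent


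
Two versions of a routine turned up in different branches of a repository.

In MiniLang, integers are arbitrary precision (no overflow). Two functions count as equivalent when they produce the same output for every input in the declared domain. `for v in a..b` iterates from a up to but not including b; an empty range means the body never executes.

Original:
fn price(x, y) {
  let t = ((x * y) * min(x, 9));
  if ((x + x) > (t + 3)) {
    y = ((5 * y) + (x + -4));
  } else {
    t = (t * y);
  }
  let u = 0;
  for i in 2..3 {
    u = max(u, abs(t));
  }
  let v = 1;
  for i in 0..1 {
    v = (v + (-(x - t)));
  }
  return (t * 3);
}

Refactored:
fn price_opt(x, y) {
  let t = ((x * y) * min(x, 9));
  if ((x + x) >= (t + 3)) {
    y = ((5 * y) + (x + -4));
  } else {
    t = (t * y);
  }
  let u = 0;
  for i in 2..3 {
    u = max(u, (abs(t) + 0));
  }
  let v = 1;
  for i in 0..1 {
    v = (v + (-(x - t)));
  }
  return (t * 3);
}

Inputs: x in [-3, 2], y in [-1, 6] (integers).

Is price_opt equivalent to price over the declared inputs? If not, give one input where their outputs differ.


Input x=-3, y=-1: 27 from price versus -27 from price_opt.
verdict: not equivalent; witness: x=-3, y=-1


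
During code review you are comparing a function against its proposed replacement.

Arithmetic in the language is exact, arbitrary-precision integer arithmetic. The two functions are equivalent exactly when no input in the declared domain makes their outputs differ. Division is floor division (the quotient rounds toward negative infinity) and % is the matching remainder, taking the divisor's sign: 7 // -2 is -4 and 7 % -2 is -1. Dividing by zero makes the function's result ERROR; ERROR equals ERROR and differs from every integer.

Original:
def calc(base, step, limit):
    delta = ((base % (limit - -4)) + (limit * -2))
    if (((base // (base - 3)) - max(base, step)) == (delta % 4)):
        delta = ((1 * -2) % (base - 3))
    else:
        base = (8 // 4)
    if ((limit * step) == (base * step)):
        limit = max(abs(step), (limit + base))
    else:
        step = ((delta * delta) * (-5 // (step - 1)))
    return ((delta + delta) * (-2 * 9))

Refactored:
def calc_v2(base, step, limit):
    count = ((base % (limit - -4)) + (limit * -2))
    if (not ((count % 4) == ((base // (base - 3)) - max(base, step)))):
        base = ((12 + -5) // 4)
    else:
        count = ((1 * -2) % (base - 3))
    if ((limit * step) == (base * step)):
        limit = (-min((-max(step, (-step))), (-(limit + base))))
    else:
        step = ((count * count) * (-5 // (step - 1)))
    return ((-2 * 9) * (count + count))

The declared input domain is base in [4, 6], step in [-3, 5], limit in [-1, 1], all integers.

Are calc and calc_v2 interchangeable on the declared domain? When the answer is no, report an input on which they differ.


Consider the input base=4, step=1, limit=1.
calc: delta = 2; (((base // (base - 3)) - max(base, step)) == (delta % 4)) -> false; base = 2; ((limit * step) == (base * step)) -> false; division by zero -> ERROR
calc_v2: count = 2; (not ((count % 4) == ((base // (base - 3)) - max(base, step)))) -> true; base = 1; ((limit * step) == (base * step)) -> true; limit = 2; return -72
ERROR vs -72 — the two versions disagree here.
verdict: not equivalent; witness: base=4, step=1, limit=1


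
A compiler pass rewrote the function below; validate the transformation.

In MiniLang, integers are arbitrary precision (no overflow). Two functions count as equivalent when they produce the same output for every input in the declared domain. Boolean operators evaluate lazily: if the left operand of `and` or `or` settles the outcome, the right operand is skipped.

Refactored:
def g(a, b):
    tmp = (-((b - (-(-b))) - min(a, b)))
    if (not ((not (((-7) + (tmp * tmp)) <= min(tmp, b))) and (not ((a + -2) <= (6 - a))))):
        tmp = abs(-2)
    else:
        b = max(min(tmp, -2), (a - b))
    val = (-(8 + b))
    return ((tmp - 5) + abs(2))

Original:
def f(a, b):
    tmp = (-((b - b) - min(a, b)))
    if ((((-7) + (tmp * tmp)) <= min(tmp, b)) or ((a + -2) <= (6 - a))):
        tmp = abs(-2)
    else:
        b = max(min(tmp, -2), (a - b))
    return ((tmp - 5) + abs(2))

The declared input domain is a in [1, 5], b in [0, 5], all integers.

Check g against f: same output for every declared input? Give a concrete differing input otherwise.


This is a faithful refactor — constant usage differs; and boolean connective usage differs; and arithmetic usage differs; and local variable names differ; and statement counts differ, but the computed results match everywhere.
One worked example (a=5, b=1) — f: tmp becomes 1; next ((((-7) + (tmp * tmp)) <= min(tmp, b)) or ((a + -2) <= (6 - a))) evaluates to true; next tmp becomes 2; next final value -1; g: tmp becomes 1; next (not ((not (((-7) + (tmp * tmp)) <= min(tmp, b))) and (not ((a + -2) <= (6 - a))))) evaluates to true; next tmp becomes 2; next val becomes -9; next final value -1; agreement on -1.
Across all 30 domain points the two functions coincide.
verdict: equivalent


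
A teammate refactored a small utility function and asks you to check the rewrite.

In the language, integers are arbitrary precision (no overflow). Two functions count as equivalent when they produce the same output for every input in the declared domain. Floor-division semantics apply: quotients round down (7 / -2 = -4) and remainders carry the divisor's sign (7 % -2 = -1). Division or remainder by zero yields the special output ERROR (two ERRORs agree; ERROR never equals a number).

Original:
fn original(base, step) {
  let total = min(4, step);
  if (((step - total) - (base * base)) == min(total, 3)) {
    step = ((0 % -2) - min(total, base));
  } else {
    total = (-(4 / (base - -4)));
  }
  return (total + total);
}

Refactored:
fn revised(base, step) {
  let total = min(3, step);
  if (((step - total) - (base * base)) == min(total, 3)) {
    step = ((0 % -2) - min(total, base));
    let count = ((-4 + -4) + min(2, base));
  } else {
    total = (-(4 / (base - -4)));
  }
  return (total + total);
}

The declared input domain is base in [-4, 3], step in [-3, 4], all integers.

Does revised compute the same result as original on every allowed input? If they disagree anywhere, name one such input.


Although `4` became `3`, no input in the stated domain can expose it.
As a probe, take base=-3, step=1: original runs total := 1 | (((step - total) - (base * base)) == min(total, 3)): false | total := -4 | result -8; revised runs total := 1 | (((step - total) - (base * base)) == min(total, 3)): false | total := -4 | result -8; both end at -8.
Every one of the 64 inputs gives matching results.
verdict: equivalent


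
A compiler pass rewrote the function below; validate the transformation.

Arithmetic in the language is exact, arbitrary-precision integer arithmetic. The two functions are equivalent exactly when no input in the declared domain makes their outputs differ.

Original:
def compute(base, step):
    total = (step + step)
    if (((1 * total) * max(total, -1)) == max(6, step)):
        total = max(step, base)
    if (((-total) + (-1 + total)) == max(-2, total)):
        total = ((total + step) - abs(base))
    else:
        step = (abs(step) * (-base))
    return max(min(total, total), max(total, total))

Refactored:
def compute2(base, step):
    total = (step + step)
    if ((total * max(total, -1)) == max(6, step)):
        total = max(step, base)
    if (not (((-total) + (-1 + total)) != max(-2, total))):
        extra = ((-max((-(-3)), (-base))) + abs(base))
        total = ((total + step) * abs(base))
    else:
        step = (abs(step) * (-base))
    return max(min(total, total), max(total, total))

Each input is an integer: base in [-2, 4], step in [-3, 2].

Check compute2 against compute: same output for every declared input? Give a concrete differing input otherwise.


Evaluate both at base=-1, step=-3.
compute: total = -6; (((1 * total) * max(total, -1)) == max(6, step)) -> true; total = -1; (((-total) + (-1 + total)) == max(-2, total)) -> true; total = -5; return -5
compute2: total = -6; ((total * max(total, -1)) == max(6, step)) -> true; total = -1; (not (((-total) + (-1 + total)) != max(-2, total))) -> true; extra = -2; total = -4; return -4
-5 != -4, so the rewrite changes behavior.
verdict: not equivalent; witness: base=-1, step=-3


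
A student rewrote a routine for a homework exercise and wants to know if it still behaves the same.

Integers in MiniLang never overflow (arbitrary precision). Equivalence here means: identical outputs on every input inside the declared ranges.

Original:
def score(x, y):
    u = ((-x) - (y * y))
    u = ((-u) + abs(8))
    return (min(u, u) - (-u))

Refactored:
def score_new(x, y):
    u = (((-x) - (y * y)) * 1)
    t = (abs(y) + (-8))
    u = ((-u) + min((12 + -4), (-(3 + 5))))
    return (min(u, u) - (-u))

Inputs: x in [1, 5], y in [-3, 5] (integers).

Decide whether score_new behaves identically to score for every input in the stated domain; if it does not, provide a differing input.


Consider the input x=1, y=-3.
score: u=-10, then u=18, then returns 36
score_new: u=-10, then t=-5, then u=2, then returns 4
36 against 4: the behavior changed.
verdict: not equivalent; witness: x=1, y=-3


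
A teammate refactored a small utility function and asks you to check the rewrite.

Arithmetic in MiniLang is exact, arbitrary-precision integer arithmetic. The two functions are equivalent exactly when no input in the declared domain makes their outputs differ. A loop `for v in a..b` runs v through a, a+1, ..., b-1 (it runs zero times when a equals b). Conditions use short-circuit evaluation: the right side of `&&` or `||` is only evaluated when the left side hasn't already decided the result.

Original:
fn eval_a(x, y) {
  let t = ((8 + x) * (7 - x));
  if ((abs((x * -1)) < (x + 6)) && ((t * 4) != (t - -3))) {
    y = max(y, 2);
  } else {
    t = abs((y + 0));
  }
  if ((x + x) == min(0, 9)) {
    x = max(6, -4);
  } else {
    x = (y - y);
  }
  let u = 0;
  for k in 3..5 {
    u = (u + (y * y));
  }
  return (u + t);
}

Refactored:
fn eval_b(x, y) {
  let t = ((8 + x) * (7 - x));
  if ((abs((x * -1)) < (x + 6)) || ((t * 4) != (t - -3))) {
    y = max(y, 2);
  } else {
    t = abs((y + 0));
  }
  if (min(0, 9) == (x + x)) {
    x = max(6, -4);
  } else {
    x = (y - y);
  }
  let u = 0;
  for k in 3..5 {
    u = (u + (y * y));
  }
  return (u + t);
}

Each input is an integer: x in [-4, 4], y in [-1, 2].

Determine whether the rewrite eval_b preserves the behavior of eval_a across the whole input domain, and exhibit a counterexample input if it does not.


Consider the input x=-4, y=-1.
eval_a: t=44, then ((abs((x * -1)) < (x + 6)) && ((t * 4) != (t - -3))) is false, then t=1, then ((x + x) == min(0, 9)) is false, then x=0, then u=0, then (k=3), then u=1, then (k=4), then u=2, then returns 3
eval_b: t=44, then ((abs((x * -1)) < (x + 6)) || ((t * 4) != (t - -3))) is true, then y=2, then (min(0, 9) == (x + x)) is false, then x=0, then u=0, then (k=3), then u=4, then (k=4), then u=8, then returns 52
3 and 52 differ, so these are not the same function on this domain.
verdict: not equivalent; witness: x=-4, y=-1


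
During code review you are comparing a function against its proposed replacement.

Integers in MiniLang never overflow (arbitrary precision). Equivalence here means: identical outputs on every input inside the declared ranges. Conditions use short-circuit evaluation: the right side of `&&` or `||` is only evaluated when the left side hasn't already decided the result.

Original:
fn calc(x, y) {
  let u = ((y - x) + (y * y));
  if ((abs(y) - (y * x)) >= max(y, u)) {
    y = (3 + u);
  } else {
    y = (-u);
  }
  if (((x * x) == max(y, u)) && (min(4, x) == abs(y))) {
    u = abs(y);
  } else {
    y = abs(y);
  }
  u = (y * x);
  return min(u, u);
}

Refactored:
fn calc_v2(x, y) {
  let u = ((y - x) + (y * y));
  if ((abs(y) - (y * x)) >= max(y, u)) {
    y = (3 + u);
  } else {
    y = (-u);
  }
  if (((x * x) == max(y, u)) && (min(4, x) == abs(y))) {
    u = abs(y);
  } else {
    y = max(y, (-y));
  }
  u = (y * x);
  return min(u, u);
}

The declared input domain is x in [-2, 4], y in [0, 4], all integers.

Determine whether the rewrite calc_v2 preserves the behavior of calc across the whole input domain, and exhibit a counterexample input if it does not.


This is a faithful refactor — min/max/abs usage differs, but the computed results match everywhere.
Tracing x=0, y=3: calc: u = 12; ((abs(y) - (y * x)) >= max(y, u)) -> false; y = -12; (((x * x) == max(y, u)) && (min(4, x) == abs(y))) -> false; y = 12; u = 0; return 0 | calc_v2: u = 12; ((abs(y) - (y * x)) >= max(y, u)) -> false; y = -12; (((x * x) == max(y, u)) && (min(4, x) == abs(y))) -> false; y = 12; u = 0; return 0 — matching result 0.
Across all 35 domain points the two functions coincide.
verdict: equivalent


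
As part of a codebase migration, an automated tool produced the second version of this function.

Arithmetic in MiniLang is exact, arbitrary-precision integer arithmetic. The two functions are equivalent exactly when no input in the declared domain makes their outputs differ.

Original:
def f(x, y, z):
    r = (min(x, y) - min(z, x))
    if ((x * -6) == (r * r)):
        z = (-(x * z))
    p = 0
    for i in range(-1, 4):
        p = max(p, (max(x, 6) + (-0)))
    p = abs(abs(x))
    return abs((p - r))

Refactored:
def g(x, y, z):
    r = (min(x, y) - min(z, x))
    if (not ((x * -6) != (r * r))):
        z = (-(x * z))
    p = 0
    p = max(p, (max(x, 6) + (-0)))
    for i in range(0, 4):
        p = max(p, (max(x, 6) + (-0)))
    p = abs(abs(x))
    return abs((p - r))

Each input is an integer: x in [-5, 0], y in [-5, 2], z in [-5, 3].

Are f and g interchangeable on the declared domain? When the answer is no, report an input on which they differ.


Comparing the listings, the differences include: constant usage differs, min/max/abs usage differs, loop structure differs, boolean connective usage differs, arithmetic usage differs, statement counts differ, comparison usage differs.
Spot check at x=-4, y=0, z=-1 — f: r=0, then ((x * -6) == (r * r)) is false, then p=0, then (i=-1), then p=6, then (i=0), then p=6, then (i=1), then p=6, then (i=2), then p=6, then (i=3), then p=6, then p=4, then returns 4. g: r=0, then (not ((x * -6) != (r * r))) is false, then p=0, then p=6, then (i=0), then p=6, then (i=1), then p=6, then (i=2), then p=6, then (i=3), then p=6, then p=4, then returns 4. Both give 4.
An exhaustive pass over the 432 declared inputs shows identical outputs.
verdict: equivalent


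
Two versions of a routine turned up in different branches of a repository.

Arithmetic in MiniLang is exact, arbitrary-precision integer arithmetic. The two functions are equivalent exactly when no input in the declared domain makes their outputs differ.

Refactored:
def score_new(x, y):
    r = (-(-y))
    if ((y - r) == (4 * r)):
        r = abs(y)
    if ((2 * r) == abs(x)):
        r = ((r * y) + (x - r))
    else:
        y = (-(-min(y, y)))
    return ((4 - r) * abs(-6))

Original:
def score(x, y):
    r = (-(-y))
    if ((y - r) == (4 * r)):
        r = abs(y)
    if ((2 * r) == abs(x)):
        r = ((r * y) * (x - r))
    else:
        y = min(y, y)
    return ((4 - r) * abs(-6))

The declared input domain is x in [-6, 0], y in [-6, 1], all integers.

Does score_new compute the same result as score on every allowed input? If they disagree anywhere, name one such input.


These are not equivalent — on x=-2, y=1 the outputs split (42 vs 36).
score: r := 1 | ((y - r) == (4 * r)): false | ((2 * r) == abs(x)): true | r := -3 | result 42
score_new: r := 1 | ((y - r) == (4 * r)): false | ((2 * r) == abs(x)): true | r := -2 | result 36
verdict: not equivalent; witness: x=-2, y=1


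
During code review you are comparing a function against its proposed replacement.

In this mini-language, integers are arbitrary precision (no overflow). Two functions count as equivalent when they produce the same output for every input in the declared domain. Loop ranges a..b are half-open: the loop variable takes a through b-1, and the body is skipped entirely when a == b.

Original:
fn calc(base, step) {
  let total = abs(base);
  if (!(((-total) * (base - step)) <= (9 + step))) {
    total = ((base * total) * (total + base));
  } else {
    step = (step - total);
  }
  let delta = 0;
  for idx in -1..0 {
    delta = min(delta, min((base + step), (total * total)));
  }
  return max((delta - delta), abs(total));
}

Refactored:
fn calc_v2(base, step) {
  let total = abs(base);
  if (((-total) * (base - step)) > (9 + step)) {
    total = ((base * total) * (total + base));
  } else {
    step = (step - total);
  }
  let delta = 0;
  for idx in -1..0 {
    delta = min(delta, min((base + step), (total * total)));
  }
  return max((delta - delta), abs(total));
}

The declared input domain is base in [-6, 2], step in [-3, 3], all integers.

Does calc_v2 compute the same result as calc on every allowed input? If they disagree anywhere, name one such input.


Reading the diff, among the changes: comparison usage differs; and boolean connective usage differs.
Spot check at base=2, step=-1 — calc: total=2, then (!(((-total) * (base - step)) <= (9 + step))) is false, then step=-3, then delta=0, then (idx=-1), then delta=-1, then returns 2. calc_v2: total=2, then (((-total) * (base - step)) > (9 + step)) is false, then step=-3, then delta=0, then (idx=-1), then delta=-1, then returns 2. Both give 2.
Checked all 63 inputs in the declared domain: the outputs agree on every one.
verdict: equivalent


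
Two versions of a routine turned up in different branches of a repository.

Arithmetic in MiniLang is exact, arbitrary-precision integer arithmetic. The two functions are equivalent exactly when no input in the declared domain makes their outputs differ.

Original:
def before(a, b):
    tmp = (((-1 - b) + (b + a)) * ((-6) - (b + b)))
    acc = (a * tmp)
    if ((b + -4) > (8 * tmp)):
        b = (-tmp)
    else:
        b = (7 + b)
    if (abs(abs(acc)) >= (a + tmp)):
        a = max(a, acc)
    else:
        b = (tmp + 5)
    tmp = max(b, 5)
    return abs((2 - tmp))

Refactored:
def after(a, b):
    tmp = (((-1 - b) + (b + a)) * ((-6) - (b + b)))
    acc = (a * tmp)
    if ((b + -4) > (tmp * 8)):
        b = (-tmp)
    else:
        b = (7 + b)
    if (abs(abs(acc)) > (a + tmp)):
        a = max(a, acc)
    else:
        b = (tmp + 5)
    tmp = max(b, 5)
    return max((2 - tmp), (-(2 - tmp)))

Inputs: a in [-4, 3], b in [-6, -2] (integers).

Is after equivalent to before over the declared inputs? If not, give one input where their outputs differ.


Input a=2, b=-4: 3 from before versus 5 from after.
verdict: not equivalent; witness: a=2, b=-4


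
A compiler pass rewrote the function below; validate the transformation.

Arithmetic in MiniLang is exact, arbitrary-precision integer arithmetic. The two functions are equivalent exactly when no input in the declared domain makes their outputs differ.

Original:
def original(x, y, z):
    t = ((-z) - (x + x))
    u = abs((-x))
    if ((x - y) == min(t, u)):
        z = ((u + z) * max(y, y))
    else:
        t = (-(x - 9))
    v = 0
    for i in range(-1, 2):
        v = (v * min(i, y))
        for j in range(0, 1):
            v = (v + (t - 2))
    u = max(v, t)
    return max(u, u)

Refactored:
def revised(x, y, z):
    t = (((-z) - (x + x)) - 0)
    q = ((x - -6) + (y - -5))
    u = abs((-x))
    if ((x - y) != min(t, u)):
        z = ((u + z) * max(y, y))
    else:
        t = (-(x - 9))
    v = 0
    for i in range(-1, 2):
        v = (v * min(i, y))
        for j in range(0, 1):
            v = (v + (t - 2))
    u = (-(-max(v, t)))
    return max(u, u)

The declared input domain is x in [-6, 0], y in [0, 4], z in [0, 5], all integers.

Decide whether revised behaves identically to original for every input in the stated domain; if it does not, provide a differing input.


The rewrite breaks on x=-6, y=0, z=0, where the results are 15 and 12.
original: t=12, then u=6, then ((x - y) == min(t, u)) is false, then t=15, then v=0, then (i=-1), then v=0, then (j=0), then v=13, then (i=0), then v=0, then (j=0), then v=13, then (i=1), then v=0, then (j=0), then v=13, then u=15, then returns 15
revised: t=12, then q=5, then u=6, then ((x - y) != min(t, u)) is true, then z=0, then v=0, then (i=-1), then v=0, then (j=0), then v=10, then (i=0), then v=0, then (j=0), then v=10, then (i=1), then v=0, then (j=0), then v=10, then u=12, then returns 12
verdict: not equivalent; witness: x=-6, y=0, z=0


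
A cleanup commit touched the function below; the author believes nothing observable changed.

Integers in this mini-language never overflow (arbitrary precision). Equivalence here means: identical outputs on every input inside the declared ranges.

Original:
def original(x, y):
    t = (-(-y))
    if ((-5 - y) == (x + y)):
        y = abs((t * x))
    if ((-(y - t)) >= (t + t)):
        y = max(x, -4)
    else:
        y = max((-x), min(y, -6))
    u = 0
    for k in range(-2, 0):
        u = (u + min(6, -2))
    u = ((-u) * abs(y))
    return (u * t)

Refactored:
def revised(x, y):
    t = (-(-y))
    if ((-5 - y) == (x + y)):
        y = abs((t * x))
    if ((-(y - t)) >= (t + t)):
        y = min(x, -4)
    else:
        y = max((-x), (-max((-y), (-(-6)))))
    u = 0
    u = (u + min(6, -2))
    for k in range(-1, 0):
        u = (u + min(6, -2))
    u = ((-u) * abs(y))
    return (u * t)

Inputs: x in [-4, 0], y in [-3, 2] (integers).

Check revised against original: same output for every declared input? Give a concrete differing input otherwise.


Run the pair on x=-3, y=-3.
original: t=-3, then ((-5 - y) == (x + y)) is false, then ((-(y - t)) >= (t + t)) is true, then y=-3, then u=0, then (k=-2), then u=-2, then (k=-1), then u=-4, then u=12, then returns -36
revised: t=-3, then ((-5 - y) == (x + y)) is false, then ((-(y - t)) >= (t + t)) is true, then y=-4, then u=0, then u=-2, then (k=-1), then u=-4, then u=16, then returns -48
-36 != -48, so the rewrite changes behavior.
verdict: not equivalent; witness: x=-3, y=-3


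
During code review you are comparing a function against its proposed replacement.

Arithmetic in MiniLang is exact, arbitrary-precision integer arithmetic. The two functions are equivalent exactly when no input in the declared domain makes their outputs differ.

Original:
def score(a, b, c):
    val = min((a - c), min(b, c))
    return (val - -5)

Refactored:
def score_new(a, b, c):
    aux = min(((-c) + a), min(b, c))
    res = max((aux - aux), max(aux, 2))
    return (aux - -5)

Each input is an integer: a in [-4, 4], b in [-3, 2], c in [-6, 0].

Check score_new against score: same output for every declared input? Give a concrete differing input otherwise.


Comparing the listings, the differences include: constant usage differs; also arithmetic usage differs; also local variable names differ; also min/max/abs usage differs; also statement counts differ.
One worked example (a=4, b=1, c=-5) — score: val := -5 | result 0; score_new: aux := -5 | res := 2 | result 0; agreement on 0.
Every one of the 378 inputs gives matching results.
verdict: equivalent


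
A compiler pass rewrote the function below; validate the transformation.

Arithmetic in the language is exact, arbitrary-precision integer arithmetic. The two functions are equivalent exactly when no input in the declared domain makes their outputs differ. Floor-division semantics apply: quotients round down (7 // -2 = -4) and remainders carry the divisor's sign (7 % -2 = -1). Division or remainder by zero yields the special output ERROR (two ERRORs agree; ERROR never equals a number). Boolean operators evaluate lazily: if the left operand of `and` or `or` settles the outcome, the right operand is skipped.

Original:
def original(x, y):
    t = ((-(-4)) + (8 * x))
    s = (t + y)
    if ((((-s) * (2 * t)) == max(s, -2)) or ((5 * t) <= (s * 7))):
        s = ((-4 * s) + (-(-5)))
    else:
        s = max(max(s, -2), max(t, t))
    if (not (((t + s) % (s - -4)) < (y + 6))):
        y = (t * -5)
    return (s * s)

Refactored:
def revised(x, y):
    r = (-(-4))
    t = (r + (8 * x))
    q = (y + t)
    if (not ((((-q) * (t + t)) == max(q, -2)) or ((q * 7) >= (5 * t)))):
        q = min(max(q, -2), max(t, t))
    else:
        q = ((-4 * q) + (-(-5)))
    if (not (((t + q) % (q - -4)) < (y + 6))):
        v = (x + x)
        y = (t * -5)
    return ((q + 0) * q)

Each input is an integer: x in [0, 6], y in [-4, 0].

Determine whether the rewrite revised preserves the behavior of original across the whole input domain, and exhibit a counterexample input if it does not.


These are not equivalent — on x=0, y=-3 the outputs split (16 vs 1).
original: t = 4; s = 1; ((((-s) * (2 * t)) == max(s, -2)) or ((5 * t) <= (s * 7))) -> false; s = 4; (not (((t + s) % (s - -4)) < (y + 6))) -> false; return 16
revised: r = 4; t = 4; q = 1; (not ((((-q) * (t + t)) == max(q, -2)) or ((q * 7) >= (5 * t)))) -> true; q = 1; (not (((t + q) % (q - -4)) < (y + 6))) -> false; return 1
verdict: not equivalent; witness: x=0, y=-3


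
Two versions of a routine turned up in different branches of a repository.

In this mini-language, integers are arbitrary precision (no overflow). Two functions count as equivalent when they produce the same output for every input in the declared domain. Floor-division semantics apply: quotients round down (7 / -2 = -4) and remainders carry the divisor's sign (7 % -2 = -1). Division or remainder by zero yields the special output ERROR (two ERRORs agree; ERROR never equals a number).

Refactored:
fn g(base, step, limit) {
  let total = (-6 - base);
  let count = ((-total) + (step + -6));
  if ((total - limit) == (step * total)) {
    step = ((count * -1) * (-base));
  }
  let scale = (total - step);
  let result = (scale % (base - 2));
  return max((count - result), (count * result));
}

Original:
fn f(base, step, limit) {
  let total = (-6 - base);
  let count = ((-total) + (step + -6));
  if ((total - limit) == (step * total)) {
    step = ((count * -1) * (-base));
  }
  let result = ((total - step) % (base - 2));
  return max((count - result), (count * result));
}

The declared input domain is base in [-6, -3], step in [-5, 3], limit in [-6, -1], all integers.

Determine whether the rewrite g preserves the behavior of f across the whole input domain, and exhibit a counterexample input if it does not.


This is a faithful refactor — local variable names differ, plus statement counts differ, but the computed results match everywhere.
Spot check at base=-6, step=-2, limit=-4 — f: total = 0; count = -8; ((total - limit) == (step * total)) -> false; result = -6; return 48. g: total = 0; count = -8; ((total - limit) == (step * total)) -> false; scale = 2; result = -6; return 48. Both give 48.
Across all 216 domain points the two functions coincide.
verdict: equivalent


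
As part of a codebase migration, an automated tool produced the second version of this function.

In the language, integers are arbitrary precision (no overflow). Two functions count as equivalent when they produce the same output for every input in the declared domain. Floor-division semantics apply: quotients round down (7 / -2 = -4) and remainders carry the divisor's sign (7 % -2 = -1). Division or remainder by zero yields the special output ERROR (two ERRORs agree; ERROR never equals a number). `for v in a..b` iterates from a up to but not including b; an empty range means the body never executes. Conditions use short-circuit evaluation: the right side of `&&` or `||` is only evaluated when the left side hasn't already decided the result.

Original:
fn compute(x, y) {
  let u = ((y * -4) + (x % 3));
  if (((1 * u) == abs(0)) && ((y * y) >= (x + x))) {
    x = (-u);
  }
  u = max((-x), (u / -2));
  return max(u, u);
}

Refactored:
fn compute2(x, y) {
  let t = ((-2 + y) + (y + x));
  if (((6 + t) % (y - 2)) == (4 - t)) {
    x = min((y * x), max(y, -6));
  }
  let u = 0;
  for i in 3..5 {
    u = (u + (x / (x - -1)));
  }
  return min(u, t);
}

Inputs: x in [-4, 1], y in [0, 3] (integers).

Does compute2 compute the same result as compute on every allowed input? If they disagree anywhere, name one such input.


Run the pair on x=-4, y=0.
compute: u := 2 | (((1 * u) == abs(0)) && ((y * y) >= (x + x))): false | u := 4 | result 4
compute2: t := -6 | (((6 + t) % (y - 2)) == (4 - t)): false | u := 0 | iter i=3: | u := 1 | iter i=4: | u := 2 | result -6
4 vs -6 — the two versions disagree here.
verdict: not equivalent; witness: x=-4, y=0
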